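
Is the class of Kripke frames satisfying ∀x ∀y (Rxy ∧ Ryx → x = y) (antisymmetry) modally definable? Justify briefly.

Modal frame validity is preserved under surjective bounded morphisms.
The 4-cycle (worlds w0,w1,w2,w3 with w0→w1→w2→w3→w0) is antisymmetric. Sending even-indexed worlds to s and odd-indexed worlds to t is a surjective bounded morphism onto the two-world frame with s↔t, which is not antisymmetric.
So no modal formula (or set of formulas) defines exactly the antisymmetric frames.

Not modally definable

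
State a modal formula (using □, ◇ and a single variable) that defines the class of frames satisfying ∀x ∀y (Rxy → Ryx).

q → □◇q

The condition is symmetry. The B schema q → □◇q defines it.
Suppose q→□◇q is valid. Take Rxy and set V(q)={x}. Then q at x, so □◇q at x, so ◇q at y, so some z with Ryz has q; z=x, i.e. Ryx.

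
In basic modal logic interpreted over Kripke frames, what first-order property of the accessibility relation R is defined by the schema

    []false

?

This is the Ver axiom.
It corresponds to emptiness of R: forall x forall y ~Rxy.

emptiness of R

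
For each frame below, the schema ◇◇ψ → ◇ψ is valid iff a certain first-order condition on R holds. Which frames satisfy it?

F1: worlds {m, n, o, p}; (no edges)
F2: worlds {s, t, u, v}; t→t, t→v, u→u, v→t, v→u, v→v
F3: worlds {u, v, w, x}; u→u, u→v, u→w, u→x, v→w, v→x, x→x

The schema corresponds to transitivity: ∀x ∀y ∀z (Rxy ∧ Ryz → Rxz).
F1: condition met.
F2: fails — Rtv and Rvu but not Rtu.
F3: condition met.

F1, F3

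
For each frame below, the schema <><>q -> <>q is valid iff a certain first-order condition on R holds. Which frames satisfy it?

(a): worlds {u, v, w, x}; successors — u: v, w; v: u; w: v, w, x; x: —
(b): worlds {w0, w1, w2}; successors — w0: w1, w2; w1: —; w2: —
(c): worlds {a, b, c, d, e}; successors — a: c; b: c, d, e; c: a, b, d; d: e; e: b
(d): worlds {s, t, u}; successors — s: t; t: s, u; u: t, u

(b)

Frame correspondent (Sahlqvist): forall x forall y forall z (Rxy & Ryz -> Rxz) — i.e. transitivity.
(a): fails — Ruv and Rvu but not Ruu.
(b): condition met.
(c): fails — Rbc and Rcb but not Rbb.
(d): fails — Rut and Rts but not Rus.
Valid on: (b).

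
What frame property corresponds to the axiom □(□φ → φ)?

This schema is the T□ axiom.
Its frame correspondent is shift-reflexivity — ∀x ∀y (Rxy → Ryy).

shift-reflexivity: ∀x ∀y (Rxy → Ryy)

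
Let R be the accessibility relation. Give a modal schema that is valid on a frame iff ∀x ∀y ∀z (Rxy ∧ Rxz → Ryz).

◇q → □◇q

This is the Euclidean property; the standard corresponding axiom is 5: ◇q → □◇q.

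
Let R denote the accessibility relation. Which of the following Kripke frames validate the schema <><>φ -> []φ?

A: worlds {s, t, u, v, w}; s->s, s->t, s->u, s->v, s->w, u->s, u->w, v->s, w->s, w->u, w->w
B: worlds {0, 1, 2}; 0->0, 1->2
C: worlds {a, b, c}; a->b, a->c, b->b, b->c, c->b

This is the axiom for a generalized confluence (Geach) condition; its first-order frame correspondent is forall x forall y forall z ((x R^2 y & xRz) -> exists w (y = w & z = w)).
A: fails — sR²s, sRt but s ≠ t.
B: satisfies the condition.
C: fails — aR²b, aRc but b ≠ c.
Valid on: B.

B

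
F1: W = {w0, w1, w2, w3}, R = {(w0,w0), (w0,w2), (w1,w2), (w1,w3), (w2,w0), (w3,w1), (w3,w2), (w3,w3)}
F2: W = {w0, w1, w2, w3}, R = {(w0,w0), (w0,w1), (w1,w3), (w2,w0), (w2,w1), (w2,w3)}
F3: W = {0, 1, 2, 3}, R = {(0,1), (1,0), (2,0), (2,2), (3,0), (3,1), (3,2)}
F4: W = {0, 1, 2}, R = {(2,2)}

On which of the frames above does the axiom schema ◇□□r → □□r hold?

Frame correspondent (Sahlqvist): ∀x ∀y ∀z ((xRy ∧ xR²z) → ∃w (yR²w ∧ z = w)) — i.e. a generalized confluence (Geach) condition.
F1: fails — w1Rw2, w1R²w1 but no w with w2R²w and w1=w.
F2: fails — w0Rw1, w0R²w0 but no w with w1R²w and w0=w.
F3: fails — 0R1, 0R²0 but no w with 1R²w and 0=w.
F4: holds.
Valid on: F4.

F4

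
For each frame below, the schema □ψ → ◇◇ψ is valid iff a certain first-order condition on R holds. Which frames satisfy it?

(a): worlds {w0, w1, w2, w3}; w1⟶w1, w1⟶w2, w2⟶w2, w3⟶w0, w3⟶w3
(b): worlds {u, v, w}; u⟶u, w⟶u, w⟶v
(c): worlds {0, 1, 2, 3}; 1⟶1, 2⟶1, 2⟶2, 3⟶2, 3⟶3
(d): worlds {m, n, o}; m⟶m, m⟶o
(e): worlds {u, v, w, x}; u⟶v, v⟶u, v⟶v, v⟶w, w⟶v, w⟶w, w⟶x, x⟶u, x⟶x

This is the axiom for a generalized confluence (Geach) condition; its first-order frame correspondent is ∀x ∃w (xRw ∧ xR²w).
(a): fails — at w0 but no w with w0Rw and w0R²w.
(b): fails — at v but no t with vRt and vR²t.
(c): fails — at 0 but no w with 0Rw and 0R²w.
(d): fails — at n but no w with nRw and nR²w.
(e): ✓.
Valid on: (e).

(e)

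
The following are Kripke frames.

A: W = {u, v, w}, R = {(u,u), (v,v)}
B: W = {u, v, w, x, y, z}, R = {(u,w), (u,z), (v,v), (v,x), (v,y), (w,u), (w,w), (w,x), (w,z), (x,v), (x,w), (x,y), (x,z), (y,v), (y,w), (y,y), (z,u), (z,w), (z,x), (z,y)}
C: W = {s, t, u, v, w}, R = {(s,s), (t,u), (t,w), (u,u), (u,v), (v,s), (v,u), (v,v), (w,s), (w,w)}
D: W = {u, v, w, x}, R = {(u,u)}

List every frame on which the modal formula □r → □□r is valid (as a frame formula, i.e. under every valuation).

The schema corresponds to transitivity: ∀x ∀y ∀z (Rxy ∧ Ryz → Rxz).
A: holds.
B: fails — Rwx and Rxv but not Rwv.
C: fails — Ruv and Rvs but not Rus.
D: holds.

A, D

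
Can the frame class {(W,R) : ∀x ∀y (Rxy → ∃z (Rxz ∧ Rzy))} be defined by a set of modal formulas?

The condition is density. A defining modal formula is □□r → □r.
Suppose □□r→□r is valid. Take Rxy and set V(r)={w : xR²w}. Then □□r at x, so □r at x, so r at y, i.e. ∃z(Rxz∧Rzy).

Definable; □□r → □r defines it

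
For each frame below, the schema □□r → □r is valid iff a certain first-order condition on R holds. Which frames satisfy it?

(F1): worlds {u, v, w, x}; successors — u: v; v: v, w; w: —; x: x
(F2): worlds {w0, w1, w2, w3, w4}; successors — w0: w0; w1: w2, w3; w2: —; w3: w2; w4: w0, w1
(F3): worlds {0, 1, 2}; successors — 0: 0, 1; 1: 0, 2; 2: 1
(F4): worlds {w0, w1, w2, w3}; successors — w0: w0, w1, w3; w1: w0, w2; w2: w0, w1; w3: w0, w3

(F1)

The schema corresponds to density: ∀x ∀y (Rxy → ∃z (Rxz ∧ Rzy)).
(F1): holds.
(F2): fails — Rw3w2 but no z with Rw3z and Rzw2.
(F3): fails — R12 but no z with R1z and Rz2.
(F4): fails — Rw1w2 but no z with Rw1z and Rzw2.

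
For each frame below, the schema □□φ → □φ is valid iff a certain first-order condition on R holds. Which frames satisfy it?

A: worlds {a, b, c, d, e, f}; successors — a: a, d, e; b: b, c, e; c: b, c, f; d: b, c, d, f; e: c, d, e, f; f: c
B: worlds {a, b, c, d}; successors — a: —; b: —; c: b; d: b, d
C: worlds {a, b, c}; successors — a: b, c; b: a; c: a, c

Frame correspondent (Sahlqvist): ∀x ∀y (Rxy → ∃z (Rxz ∧ Rzy)) — i.e. density.
A: satisfies the condition.
B: fails — Rcb but no z with Rcz and Rzb.
C: fails — Rab but no z with Raz and Rzb.
Valid on: A.

A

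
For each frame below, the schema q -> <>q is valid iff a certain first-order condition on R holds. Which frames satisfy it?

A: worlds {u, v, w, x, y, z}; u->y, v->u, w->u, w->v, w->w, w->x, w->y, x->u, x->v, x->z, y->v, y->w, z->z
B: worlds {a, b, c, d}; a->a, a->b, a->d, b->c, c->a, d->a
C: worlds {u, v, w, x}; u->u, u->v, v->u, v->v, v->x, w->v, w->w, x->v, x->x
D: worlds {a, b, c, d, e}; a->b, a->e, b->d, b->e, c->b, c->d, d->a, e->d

This is the axiom for reflexivity; its first-order frame correspondent is forall x Rxx.
A: fails — world u does not see itself.
B: fails — world b does not see itself.
C: holds.
D: fails — world a does not see itself.
Valid on: C.

C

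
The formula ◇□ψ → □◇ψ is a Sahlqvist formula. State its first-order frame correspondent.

Suppose ◇□ψ→□◇ψ is valid. Take Rxy, Rxz and set V(ψ)={w : Ryw}. Then □ψ at y so ◇□ψ at x, so □◇ψ at x, so ◇ψ at z, giving w with Rzw and Ryw.

convergence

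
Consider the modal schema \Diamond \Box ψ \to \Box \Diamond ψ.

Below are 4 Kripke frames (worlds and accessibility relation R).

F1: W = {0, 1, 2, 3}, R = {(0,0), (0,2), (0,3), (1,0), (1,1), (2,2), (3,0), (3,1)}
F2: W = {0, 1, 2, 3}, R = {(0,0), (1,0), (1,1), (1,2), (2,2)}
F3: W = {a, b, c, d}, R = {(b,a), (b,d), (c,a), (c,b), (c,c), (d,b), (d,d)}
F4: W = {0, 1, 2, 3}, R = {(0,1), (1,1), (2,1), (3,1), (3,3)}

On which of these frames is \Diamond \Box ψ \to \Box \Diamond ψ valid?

Frame correspondent (Sahlqvist): \forall x \forall y \forall z (Rxy \wedge Rxz \to \exists w (Ryw \wedge Rzw)) — i.e. convergence.
F1: fails — R02 and R03 but 2 and 3 have no common successor.
F2: fails — R10 and R12 but 0 and 2 have no common successor.
F3: fails — Rba and Rba but a and a have no common successor.
F4: holds.

F4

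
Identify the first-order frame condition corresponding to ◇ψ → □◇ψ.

the Euclidean property: ∀x ∀y ∀z (Rxy ∧ Rxz → Ryz)

Suppose ◇ψ→□◇ψ is valid. Take Rxy, Rxz and set V(ψ)={y}. Then ◇ψ at x, so □◇ψ at x, so ◇ψ at z, so some w with Rzw has ψ; w=y, i.e. Rzy. By symmetry of the argument, Ryz.
Conversely, any frame satisfying ∀x ∀y ∀z (Rxy ∧ Rxz → Ryz) validates the schema.
So the correspondent is the Euclidean property.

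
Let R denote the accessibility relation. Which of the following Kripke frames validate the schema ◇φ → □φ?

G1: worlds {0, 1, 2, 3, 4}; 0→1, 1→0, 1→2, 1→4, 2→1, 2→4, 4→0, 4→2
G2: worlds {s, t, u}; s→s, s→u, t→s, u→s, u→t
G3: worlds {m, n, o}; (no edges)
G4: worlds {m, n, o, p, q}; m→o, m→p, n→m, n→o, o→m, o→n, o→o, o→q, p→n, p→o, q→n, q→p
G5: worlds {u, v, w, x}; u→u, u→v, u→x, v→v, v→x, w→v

G3

This is the axiom for partial functionality; its first-order frame correspondent is ∀x ∀y ∀z (Rxy ∧ Rxz → y = z).
G1: fails — 1 sees both 0 and 2.
G2: fails — s sees both s and u.
G3: ✓.
G4: fails — m sees both o and p.
G5: fails — u sees both u and v.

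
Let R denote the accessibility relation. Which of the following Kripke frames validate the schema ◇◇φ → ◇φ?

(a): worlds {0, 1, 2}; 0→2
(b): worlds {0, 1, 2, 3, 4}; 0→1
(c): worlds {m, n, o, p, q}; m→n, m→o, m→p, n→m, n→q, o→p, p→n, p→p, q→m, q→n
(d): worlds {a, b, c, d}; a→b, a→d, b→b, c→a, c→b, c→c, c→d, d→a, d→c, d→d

Frame correspondent (Sahlqvist): ∀x ∀y (xR²y → ∃w (y = w ∧ xRw)) — i.e. a generalized confluence (Geach) condition.
(a): condition met.
(b): condition met.
(c): fails — mR²m but no w with m=w and mRw.
(d): fails — aR²a but no w with a=w and aRw.

(a), (b)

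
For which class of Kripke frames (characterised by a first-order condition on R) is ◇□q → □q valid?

The Euclidean property

Replacing q by ¬q and contraposing gives the equivalent schema ◇q → □◇q.
Suppose ◇q→□◇q is valid. Take Rxy, Rxz and set V(q)={y}. Then ◇q at x, so □◇q at x, so ◇q at z, so some w with Rzw has q; w=y, i.e. Rzy. By symmetry of the argument, Ryz.
The converse is a direct semantic check.
So the correspondent is the Euclidean property.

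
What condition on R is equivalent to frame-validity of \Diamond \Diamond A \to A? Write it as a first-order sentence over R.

\forall x \forall y (x R^2 y \to \exists w (y = w \wedge x = w))

This is a Sahlqvist (Geach-type) schema ◇^2□^0A → □^0◇^0A.
Minimal-valuation argument: fix x; take any y with xR^2y and any z with xR^0z. Set V(A) to the set of worlds R-reachable from y in exactly 0 steps. Then □^0A holds at y, so the antecedent holds at x; validity forces ◇^0A at z, giving a w with zR^0w and yR^0w.
First-order correspondent: \forall x \forall y (x R^2 y \to \exists w (y = w \wedge x = w)).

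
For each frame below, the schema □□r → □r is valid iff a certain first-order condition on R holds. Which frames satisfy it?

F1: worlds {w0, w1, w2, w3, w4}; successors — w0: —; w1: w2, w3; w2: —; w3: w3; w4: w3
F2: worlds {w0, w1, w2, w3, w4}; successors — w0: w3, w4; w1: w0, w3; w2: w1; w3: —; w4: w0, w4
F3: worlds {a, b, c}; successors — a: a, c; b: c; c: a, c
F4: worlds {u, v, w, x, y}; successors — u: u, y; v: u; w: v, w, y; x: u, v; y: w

F3

This is the axiom for density; its first-order frame correspondent is ∀x ∀y (Rxy → ∃z (Rxz ∧ Rzy)).
F1: fails — Rw1w2 but no z with Rw1z and Rzw2.
F2: fails — Rw1w0 but no z with Rw1z and Rzw0.
F3: holds.
F4: fails — Rxv but no z with Rxz and Rzv.
Valid on: F3.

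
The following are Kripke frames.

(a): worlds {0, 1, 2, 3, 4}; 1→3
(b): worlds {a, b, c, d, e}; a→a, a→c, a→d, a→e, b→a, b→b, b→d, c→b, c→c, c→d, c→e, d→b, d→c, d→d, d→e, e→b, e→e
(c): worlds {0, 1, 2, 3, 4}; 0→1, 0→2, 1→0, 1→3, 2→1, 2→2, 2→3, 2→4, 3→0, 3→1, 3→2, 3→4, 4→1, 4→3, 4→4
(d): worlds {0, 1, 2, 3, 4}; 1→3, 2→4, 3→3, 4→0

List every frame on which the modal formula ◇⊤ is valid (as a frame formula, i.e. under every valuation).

This is the axiom for seriality; its first-order frame correspondent is ∀x ∃y Rxy.
(a): fails — world 0 has no successor.
(b): satisfies the condition.
(c): satisfies the condition.
(d): fails — world 0 has no successor.

(b), (c)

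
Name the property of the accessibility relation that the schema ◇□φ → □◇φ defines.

Suppose ◇□φ→□◇φ is valid. Take Rxy, Rxz and set V(φ)={w : Ryw}. Then □φ at y so ◇□φ at x, so □◇φ at x, so ◇φ at z, giving w with Rzw and Ryw.
Conversely, on a frame with convergence the schema holds at every world under every valuation.
Frame condition: ∀x ∀y ∀z (Rxy ∧ Rxz → ∃w (Ryw ∧ Rzw)).

Convergence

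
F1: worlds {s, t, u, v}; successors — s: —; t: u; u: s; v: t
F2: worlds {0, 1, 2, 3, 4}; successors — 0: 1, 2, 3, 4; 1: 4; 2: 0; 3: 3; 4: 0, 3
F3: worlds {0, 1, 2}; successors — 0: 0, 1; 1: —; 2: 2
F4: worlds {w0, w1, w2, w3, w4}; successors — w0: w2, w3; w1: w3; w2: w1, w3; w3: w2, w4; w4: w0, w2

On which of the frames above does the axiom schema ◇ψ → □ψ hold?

This is the axiom for partial functionality; its first-order frame correspondent is ∀x ∀y ∀z (Rxy ∧ Rxz → y = z).
F1: holds.
F2: fails — 0 sees both 1 and 2.
F3: fails — 0 sees both 0 and 1.
F4: fails — w0 sees both w2 and w3.
Valid on: F1.

F1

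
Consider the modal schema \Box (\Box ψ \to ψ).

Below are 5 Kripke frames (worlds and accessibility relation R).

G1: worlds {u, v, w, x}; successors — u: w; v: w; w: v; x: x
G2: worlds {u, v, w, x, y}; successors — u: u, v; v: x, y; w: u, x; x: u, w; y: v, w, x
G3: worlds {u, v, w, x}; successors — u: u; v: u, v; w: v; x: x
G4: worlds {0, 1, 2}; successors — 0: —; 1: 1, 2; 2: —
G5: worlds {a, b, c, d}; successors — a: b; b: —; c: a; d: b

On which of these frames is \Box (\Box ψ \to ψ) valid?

G3

Frame correspondent (Sahlqvist): \forall x \forall y (Rxy \to Ryy) — i.e. shift-reflexivity.
G1: fails — Ruw but not Rww.
G2: fails — Ruv but not Rvv.
G3: ✓.
G4: fails — R12 but not R22.
G5: fails — Rdb but not Rbb.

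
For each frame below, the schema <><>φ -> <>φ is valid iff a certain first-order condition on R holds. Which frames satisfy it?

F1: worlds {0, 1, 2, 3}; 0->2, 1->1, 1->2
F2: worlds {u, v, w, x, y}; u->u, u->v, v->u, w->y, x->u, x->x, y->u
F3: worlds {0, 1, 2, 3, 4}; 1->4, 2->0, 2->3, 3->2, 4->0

The schema corresponds to transitivity: forall x forall y forall z (Rxy & Ryz -> Rxz).
F1: satisfies the condition.
F2: fails — Rvu and Ruv but not Rvv.
F3: fails — R32 and R23 but not R33.

F1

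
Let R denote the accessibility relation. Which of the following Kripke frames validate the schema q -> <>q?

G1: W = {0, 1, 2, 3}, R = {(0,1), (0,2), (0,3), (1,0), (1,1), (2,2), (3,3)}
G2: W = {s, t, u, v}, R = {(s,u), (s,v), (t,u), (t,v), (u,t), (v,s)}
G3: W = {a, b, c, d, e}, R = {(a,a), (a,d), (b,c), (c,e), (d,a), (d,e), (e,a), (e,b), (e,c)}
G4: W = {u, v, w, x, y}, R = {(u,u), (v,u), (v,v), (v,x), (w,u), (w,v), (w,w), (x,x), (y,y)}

This is the axiom for reflexivity; its first-order frame correspondent is forall x Rxx.
G1: fails — world 0 does not see itself.
G2: fails — world s does not see itself.
G3: fails — world b does not see itself.
G4: holds.
Valid on: G4.

G4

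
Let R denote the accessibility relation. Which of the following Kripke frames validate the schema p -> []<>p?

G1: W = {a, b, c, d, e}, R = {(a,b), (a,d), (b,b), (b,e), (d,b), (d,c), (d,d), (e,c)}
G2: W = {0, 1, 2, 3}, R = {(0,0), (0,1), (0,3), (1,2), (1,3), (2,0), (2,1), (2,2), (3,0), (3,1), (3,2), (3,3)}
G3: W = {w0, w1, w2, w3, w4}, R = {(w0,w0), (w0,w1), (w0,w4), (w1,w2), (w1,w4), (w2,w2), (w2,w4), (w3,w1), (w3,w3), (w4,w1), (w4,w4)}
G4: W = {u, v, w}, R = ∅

Frame correspondent (Sahlqvist): forall x forall y (Rxy -> Ryx) — i.e. symmetry.
G1: fails — Rdc but not Rcd.
G2: fails — R32 but not R23.
G3: fails — Rw1w2 but not Rw2w1.
G4: condition met.

G4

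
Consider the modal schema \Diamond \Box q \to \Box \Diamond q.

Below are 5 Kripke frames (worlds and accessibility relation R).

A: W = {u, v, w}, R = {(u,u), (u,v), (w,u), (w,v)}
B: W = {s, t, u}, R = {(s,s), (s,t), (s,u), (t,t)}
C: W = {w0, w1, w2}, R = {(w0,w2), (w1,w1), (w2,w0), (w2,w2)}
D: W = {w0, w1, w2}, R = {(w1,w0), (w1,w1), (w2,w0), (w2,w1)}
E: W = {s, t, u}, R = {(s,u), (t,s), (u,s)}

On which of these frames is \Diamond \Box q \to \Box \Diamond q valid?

The schema corresponds to convergence: \forall x \forall y \forall z (Rxy \wedge Rxz \to \exists w (Ryw \wedge Rzw)).
A: fails — Ruv and Ruv but v and v have no common successor.
B: fails — Rsu and Rsu but u and u have no common successor.
C: satisfies the condition.
D: fails — Rw1w1 and Rw1w0 but w1 and w0 have no common successor.
E: satisfies the condition.
Valid on: C, E.

C, E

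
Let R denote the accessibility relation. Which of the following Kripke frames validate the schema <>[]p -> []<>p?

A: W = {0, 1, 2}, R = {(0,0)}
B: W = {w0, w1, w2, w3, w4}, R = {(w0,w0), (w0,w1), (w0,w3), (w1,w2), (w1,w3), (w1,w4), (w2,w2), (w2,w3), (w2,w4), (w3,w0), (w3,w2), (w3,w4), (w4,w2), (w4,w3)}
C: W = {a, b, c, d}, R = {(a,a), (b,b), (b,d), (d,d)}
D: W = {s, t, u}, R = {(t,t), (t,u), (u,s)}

A, B, C

This is the axiom for convergence; its first-order frame correspondent is forall x forall y forall z (Rxy & Rxz -> exists w (Ryw & Rzw)).
A: holds.
B: holds.
C: holds.
D: fails — Rtt and Rtu but t and u have no common successor.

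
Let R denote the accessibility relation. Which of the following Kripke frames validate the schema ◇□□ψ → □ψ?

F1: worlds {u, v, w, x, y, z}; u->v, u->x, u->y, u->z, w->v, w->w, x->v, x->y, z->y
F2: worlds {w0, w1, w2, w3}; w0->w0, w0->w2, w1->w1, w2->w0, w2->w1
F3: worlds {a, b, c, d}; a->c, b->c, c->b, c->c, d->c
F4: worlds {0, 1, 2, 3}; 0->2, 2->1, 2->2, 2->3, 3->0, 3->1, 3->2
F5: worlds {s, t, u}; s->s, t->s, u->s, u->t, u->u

The schema corresponds to a generalized confluence (Geach) condition: ∀x ∀y ∀z ((xRy ∧ xRz) → ∃w (yR²w ∧ z = w)).
F1: fails — uRv, uRv but no t with vR²t and v=t.
F2: fails — w2Rw1, w2Rw0 but no w with w1R²w and w0=w.
F3: ✓.
F4: fails — 2R1, 2R1 but no w with 1R²w and 1=w.
F5: fails — uRs, uRt but no w with sR²w and t=w.

F3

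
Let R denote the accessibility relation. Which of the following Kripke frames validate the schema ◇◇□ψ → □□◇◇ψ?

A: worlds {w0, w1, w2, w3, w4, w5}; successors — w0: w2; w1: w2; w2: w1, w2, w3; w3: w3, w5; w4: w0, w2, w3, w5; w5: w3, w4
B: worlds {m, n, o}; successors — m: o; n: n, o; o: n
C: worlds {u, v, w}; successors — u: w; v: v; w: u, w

The schema corresponds to a generalized confluence (Geach) condition: ∀x ∀y ∀z ((xR²y ∧ xR²z) → ∃w (yRw ∧ zR²w)).
A: fails — w0R²w1, w0R²w3 but no w with w1Rw and w3R²w.
B: holds.
C: holds.
Valid on: B, C.

B, C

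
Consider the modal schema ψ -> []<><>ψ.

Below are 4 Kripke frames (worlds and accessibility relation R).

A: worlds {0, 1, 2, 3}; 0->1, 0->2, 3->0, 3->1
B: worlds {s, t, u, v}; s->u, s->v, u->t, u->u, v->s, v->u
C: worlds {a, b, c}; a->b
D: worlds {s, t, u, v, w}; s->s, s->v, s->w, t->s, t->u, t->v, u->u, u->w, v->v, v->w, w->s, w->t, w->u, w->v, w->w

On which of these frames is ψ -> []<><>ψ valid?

The schema corresponds to a generalized confluence (Geach) condition: forall x forall z (xRz -> exists w (x = w & z R^2 w)).
A: fails — 0R1 but no w with 0=w and 1R²w.
B: fails — sRu but no w with s=w and uR²w.
C: fails — aRb but no w with a=w and bR²w.
D: condition met.
Valid on: D.

D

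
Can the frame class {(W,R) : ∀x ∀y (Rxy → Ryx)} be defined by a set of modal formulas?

This is a Sahlqvist condition; the B axiom q → □◇q defines it.
Suppose q→□◇q is valid. Take Rxy and set V(q)={x}. Then q at x, so □◇q at x, so ◇q at y, so some z with Ryz has q; z=x, i.e. Ryx.

Definable; q → □◇q defines it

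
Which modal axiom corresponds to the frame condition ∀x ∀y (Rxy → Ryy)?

A defining formula is □(□p → p) (the T□ axiom).
Suppose □(□p→p) is valid. Take Rxy and set V(p)={w : Ryw}. Then at y, □p holds; since □(□p→p) at x, □p→p at y, so p at y, i.e. Ryy.

□(□p → p)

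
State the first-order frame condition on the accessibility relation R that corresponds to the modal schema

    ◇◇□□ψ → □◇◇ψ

∀x ∀y ∀z ((xR²y ∧ xRz) → ∃w (yR²w ∧ zR²w))

This is a Sahlqvist (Geach-type) schema ◇^2□^2ψ → □^1◇^2ψ.
First-order correspondent: ∀x ∀y ∀z ((xR²y ∧ xRz) → ∃w (yR²w ∧ zR²w)).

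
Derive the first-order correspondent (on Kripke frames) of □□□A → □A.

This is a Sahlqvist (Geach-type) schema ◇^0□^3A → □^1◇^0A.
Minimal-valuation argument: fix x; take any y with xR^0y and any z with xR^1z. Set V(A) to the set of worlds R-reachable from y in exactly 3 steps. Then □^3A holds at y, so the antecedent holds at x; validity forces ◇^0A at z, giving a w with zR^0w and yR^3w.
First-order correspondent: ∀x ∀z (xRz → ∃w (xR³w ∧ z = w)).

∀x ∀z (xRz → ∃w (xR³w ∧ z = w))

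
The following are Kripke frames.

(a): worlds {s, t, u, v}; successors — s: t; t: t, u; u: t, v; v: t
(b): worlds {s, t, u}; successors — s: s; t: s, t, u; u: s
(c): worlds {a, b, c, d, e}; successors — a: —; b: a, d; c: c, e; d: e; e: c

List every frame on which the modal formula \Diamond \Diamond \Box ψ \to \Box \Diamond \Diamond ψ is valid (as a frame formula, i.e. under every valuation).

(a), (b)

This is the axiom for a generalized confluence (Geach) condition; its first-order frame correspondent is \forall x \forall y \forall z ((x R^2 y \wedge xRz) \to \exists w (yRw \wedge z R^2 w)).
(a): satisfies the condition.
(b): satisfies the condition.
(c): fails — bR²e, bRa but no w with eRw and aR²w.
Valid on: (a), (b).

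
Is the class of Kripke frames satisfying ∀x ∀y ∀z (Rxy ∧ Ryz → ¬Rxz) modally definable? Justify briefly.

Not definable by any modal formula

If a class were modally definable it would be closed under surjective bounded morphisms (Goldblatt–Thomason).
The 3-cycle (worlds s,t,u with s→t→u→s) is intransitive. Mapping every world to a single reflexive point • is a surjective bounded morphism; the reflexive point is not intransitive (R••∧R•• but R••).
So no modal formula (or set of formulas) defines exactly the intransitive frames.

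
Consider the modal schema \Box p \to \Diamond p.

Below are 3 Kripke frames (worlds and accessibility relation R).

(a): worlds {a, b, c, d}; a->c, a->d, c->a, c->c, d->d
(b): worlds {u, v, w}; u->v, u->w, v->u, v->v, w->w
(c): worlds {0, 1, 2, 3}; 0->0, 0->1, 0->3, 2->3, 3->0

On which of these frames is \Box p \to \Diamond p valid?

This is the axiom for seriality; its first-order frame correspondent is \forall x \exists y Rxy.
(a): fails — world b has no successor.
(b): satisfies the condition.
(c): fails — world 1 has no successor.
Valid on: (b).

(b)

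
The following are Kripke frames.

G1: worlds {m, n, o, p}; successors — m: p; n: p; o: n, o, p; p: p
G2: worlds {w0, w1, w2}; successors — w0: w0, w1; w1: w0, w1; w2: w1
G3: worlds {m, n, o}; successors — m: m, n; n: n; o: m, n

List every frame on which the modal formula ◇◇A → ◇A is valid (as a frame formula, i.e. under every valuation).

G1, G3

The schema corresponds to transitivity: ∀x ∀y ∀z (Rxy ∧ Ryz → Rxz).
G1: satisfies the condition.
G2: fails — Rw2w1 and Rw1w0 but not Rw2w0.
G3: satisfies the condition.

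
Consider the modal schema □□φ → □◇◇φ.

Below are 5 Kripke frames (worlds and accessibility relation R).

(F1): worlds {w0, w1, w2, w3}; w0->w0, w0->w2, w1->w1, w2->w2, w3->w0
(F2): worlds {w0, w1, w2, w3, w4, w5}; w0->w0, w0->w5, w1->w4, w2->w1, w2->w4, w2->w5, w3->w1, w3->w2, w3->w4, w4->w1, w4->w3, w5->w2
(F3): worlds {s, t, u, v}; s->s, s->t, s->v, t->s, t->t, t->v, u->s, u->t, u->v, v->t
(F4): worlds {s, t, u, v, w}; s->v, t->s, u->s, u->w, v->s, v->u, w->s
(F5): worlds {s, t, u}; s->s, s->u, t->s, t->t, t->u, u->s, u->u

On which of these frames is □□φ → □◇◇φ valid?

Frame correspondent (Sahlqvist): ∀x ∀z (xRz → ∃w (xR²w ∧ zR²w)) — i.e. a generalized confluence (Geach) condition.
(F1): ✓.
(F2): ✓.
(F3): ✓.
(F4): fails — tRs but no w* with tR²w* and sR²w*.
(F5): ✓.
Valid on: (F1), (F2), (F3), (F5).

(F1), (F2), (F3), (F5)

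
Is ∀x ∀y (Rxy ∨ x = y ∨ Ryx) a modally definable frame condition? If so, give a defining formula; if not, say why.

No

Modal frame validity is preserved under disjoint unions.
Take 3 disjoint single-world reflexive frames: each is trivially connected, but their disjoint union has 3 worlds with no edge between distinct components, so it is not connected.
So no modal formula (or set of formulas) defines exactly the connected frames.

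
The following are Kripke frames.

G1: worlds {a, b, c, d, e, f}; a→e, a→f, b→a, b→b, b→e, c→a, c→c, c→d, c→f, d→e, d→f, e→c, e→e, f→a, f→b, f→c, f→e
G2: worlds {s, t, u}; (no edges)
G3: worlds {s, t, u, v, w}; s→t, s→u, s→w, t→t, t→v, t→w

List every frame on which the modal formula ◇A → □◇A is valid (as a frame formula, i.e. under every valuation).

G2

Frame correspondent (Sahlqvist): ∀x ∀y ∀z (Rxy ∧ Rxz → Ryz) — i.e. the Euclidean property.
G1: fails — Rae and Raf but not Ref.
G2: satisfies the condition.
G3: fails — Rsw and Rsw but not Rww.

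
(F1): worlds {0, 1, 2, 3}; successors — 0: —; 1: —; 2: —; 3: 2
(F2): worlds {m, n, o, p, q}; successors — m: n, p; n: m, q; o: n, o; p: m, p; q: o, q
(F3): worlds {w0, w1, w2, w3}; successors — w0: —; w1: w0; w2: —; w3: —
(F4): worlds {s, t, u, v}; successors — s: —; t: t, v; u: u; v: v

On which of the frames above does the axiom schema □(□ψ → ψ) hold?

The schema corresponds to shift-reflexivity: ∀x ∀y (Rxy → Ryy).
(F1): fails — R32 but not R22.
(F2): fails — Ron but not Rnn.
(F3): fails — Rw1w0 but not Rw0w0.
(F4): ✓.

(F4)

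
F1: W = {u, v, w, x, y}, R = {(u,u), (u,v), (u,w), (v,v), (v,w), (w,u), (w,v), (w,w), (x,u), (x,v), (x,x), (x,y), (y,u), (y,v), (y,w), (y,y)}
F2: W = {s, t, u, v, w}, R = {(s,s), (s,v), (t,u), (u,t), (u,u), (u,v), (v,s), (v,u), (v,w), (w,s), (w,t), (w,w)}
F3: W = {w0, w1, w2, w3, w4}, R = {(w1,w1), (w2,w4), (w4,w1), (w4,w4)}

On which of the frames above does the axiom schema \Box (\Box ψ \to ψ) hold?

This is the axiom for shift-reflexivity; its first-order frame correspondent is \forall x \forall y (Rxy \to Ryy).
F1: satisfies the condition.
F2: fails — Ruv but not Rvv.
F3: satisfies the condition.

F1, F3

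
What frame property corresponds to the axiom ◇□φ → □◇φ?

convergence

This schema is the .2 axiom.
Its frame correspondent is convergence — ∀x ∀y ∀z (Rxy ∧ Rxz → ∃w (Ryw ∧ Rzw)).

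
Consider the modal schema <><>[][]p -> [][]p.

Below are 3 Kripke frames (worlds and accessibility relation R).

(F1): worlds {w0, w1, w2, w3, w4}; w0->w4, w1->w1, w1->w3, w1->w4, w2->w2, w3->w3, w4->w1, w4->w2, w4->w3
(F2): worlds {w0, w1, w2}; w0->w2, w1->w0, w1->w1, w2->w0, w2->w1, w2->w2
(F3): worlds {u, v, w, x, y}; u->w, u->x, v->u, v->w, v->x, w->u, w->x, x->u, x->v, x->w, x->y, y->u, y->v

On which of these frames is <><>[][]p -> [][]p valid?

This is the axiom for a generalized confluence (Geach) condition; its first-order frame correspondent is forall x forall y forall z ((x R^2 y & x R^2 z) -> exists w (y R^2 w & z = w)).
(F1): fails — w0R²w2, w0R²w1 but no w with w2R²w and w1=w.
(F2): condition met.
(F3): fails — uR²x, uR²y but no t with xR²t and y=t.
Valid on: (F2).

(F2)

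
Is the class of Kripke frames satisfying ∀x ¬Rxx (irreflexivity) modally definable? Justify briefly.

If a class were modally definable it would be closed under surjective bounded morphisms (Goldblatt–Thomason).
The 4-cycle (worlds 0,1,2,3 with 0→1→2→3→0) is irreflexive, and the map sending every world to a single reflexive point • is a surjective bounded morphism (forth: every edge maps to (•,•); back: every world has a successor). So any modal formula valid on the 4-cycle is also valid on the reflexive point, which is not irreflexive.
So no modal formula (or set of formulas) defines exactly the irreflexive frames.

No — not modally definable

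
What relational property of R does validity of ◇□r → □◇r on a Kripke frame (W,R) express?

Suppose ◇□r→□◇r is valid. Take Rxy, Rxz and set V(r)={w : Ryw}. Then □r at y so ◇□r at x, so □◇r at x, so ◇r at z, giving w with Rzw and Ryw.

convergence: ∀x ∀y ∀z (Rxy ∧ Rxz → ∃w (Ryw ∧ Rzw))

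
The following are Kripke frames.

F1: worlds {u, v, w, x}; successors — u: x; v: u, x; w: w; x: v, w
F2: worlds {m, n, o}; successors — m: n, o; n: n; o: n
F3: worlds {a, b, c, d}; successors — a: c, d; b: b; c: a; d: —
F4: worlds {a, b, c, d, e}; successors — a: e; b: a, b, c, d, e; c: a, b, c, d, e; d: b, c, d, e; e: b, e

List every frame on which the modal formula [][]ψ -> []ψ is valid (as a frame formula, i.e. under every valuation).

F4

The schema corresponds to density: forall x forall y (Rxy -> exists z (Rxz & Rzy)).
F1: fails — Rvu but no z with Rvz and Rzu.
F2: fails — Rmo but no z with Rmz and Rzo.
F3: fails — Rac but no z with Raz and Rzc.
F4: satisfies the condition.
Valid on: F4.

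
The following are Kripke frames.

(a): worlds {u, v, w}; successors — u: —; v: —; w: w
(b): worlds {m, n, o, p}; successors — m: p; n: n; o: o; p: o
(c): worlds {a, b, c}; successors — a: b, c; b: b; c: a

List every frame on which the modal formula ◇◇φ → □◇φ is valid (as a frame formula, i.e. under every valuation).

Frame correspondent (Sahlqvist): ∀x ∀y ∀z ((xR²y ∧ xRz) → ∃w (y = w ∧ zRw)) — i.e. a generalized confluence (Geach) condition.
(a): holds.
(b): holds.
(c): fails — aR²a, aRb but no w with a=w and bRw.
Valid on: (a), (b).

(a), (b)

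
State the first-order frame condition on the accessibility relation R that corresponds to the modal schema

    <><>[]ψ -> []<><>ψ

forall x forall y forall z ((x R^2 y & xRz) -> exists w (yRw & z R^2 w))

This is a Sahlqvist (Geach-type) schema ◇^2□^1ψ → □^1◇^2ψ.
First-order correspondent: forall x forall y forall z ((x R^2 y & xRz) -> exists w (yRw & z R^2 w)).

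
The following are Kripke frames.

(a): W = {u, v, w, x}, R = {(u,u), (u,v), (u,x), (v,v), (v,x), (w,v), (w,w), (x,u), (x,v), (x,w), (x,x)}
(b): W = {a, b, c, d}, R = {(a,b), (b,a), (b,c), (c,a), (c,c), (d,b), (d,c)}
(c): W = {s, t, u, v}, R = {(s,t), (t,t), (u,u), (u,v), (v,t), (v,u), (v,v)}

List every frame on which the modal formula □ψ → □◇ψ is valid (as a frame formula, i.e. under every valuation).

This is the axiom for a generalized confluence (Geach) condition; its first-order frame correspondent is ∀x ∀z (xRz → ∃w (xRw ∧ zRw)).
(a): condition met.
(b): fails — aRb but no w with aRw and bRw.
(c): condition met.
Valid on: (a), (c).

(a), (c)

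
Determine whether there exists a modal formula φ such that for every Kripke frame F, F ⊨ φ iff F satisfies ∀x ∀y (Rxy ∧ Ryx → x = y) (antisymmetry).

No

If a class were modally definable it would be closed under surjective bounded morphisms (Goldblatt–Thomason).
The 6-cycle (worlds w0,w1,w2,w3,w4,w5 with w0→w1→w2→w3→w4→w5→w0) is antisymmetric. Sending even-indexed worlds to • and odd-indexed worlds to ∘ is a surjective bounded morphism onto the two-world frame with •↔∘, which is not antisymmetric.
So no modal formula (or set of formulas) defines exactly the antisymmetric frames.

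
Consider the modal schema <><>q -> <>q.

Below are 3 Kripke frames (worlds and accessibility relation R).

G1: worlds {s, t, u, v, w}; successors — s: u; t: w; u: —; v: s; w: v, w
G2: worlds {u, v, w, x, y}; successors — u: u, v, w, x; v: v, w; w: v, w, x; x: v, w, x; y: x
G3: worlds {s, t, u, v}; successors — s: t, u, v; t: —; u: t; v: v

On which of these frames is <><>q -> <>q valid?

G3

Frame correspondent (Sahlqvist): forall x forall y forall z (Rxy & Ryz -> Rxz) — i.e. transitivity.
G1: fails — Rvs and Rsu but not Rvu.
G2: fails — Rvw and Rwx but not Rvx.
G3: ✓.
Valid on: G3.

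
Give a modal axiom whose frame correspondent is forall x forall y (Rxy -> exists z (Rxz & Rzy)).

□□s → □s

The condition is density. The C4 schema □□s → □s defines it.
Suppose □□s→□s is valid. Take Rxy and set V(s)={w : xR²w}. Then □□s at x, so □s at x, so s at y, i.e. ∃z(Rxz∧Rzy).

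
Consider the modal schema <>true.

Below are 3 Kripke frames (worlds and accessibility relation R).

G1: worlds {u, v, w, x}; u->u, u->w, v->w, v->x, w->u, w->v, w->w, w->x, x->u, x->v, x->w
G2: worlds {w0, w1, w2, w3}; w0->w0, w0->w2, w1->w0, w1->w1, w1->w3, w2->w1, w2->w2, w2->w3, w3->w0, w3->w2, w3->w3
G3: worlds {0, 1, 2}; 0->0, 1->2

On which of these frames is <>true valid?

G1, G2

This is the axiom for seriality; its first-order frame correspondent is forall x exists y Rxy.
G1: holds.
G2: holds.
G3: fails — world 2 has no successor.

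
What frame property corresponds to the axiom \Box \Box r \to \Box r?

Density

This schema is the C4 axiom.
It corresponds to density: \forall x \forall y (Rxy \to \exists z (Rxz \wedge Rzy)).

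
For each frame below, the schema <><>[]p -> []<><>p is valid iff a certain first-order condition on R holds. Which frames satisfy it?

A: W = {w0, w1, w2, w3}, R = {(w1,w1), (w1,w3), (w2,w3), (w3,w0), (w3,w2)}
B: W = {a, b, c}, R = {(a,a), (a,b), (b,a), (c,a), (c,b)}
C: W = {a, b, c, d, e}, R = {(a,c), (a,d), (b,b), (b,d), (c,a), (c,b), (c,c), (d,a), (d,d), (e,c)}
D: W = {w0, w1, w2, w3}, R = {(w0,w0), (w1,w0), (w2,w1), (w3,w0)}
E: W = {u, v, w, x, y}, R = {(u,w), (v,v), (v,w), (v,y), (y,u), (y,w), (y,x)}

Frame correspondent (Sahlqvist): forall x forall y forall z ((x R^2 y & xRz) -> exists w (yRw & z R^2 w)) — i.e. a generalized confluence (Geach) condition.
A: fails — w1R²w0, w1Rw1 but no w with w0Rw and w1R²w.
B: satisfies the condition.
C: satisfies the condition.
D: satisfies the condition.
E: fails — vR²u, vRw but no t with uRt and wR²t.

B, C, D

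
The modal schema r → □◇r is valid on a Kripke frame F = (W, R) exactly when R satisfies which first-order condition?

This is the B axiom.
It corresponds to symmetry: ∀x ∀y (Rxy → Ryx).

symmetry: ∀x ∀y (Rxy → Ryx)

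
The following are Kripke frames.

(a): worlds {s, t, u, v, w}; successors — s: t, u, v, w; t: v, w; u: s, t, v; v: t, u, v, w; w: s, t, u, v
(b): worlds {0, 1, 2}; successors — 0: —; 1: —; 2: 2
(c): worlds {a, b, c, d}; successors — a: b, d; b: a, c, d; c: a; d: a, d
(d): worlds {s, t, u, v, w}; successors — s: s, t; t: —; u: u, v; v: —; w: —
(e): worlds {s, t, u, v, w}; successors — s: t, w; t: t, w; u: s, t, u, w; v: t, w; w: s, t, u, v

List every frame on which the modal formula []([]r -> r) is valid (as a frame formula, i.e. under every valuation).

(b)

This is the axiom for shift-reflexivity; its first-order frame correspondent is forall x forall y (Rxy -> Ryy).
(a): fails — Rwt but not Rtt.
(b): condition met.
(c): fails — Rbc but not Rcc.
(d): fails — Ruv but not Rvv.
(e): fails — Ruw but not Rww.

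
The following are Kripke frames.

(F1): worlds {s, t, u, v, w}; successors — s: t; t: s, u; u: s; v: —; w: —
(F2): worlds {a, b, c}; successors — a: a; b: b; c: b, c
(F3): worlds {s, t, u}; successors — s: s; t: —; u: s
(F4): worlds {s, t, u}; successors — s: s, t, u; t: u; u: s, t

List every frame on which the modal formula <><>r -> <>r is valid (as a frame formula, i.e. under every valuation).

(F2), (F3)

Frame correspondent (Sahlqvist): forall x forall y forall z (Rxy & Ryz -> Rxz) — i.e. transitivity.
(F1): fails — Rus and Rst but not Rut.
(F2): condition met.
(F3): condition met.
(F4): fails — Rut and Rtu but not Ruu.
Valid on: (F2), (F3).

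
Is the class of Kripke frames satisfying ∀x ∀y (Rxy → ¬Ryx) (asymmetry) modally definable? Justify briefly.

Not definable by any modal formula

Any modally definable frame class is closed under surjective bounded morphisms.
The 4-cycle (worlds s,t,u,v with s→t→u→v→s) is asymmetric. Mapping every world to a single reflexive point • is a surjective bounded morphism, and the reflexive point is not asymmetric (R•• but asymmetry requires ¬R••).
So the class is not modally definable.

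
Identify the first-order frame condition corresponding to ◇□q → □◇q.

Suppose ◇□q→□◇q is valid. Take Rxy, Rxz and set V(q)={w : Ryw}. Then □q at y so ◇□q at x, so □◇q at x, so ◇q at z, giving w with Rzw and Ryw.
The converse is a direct semantic check.
Frame condition: ∀x ∀y ∀z (Rxy ∧ Rxz → ∃w (Ryw ∧ Rzw)).

convergence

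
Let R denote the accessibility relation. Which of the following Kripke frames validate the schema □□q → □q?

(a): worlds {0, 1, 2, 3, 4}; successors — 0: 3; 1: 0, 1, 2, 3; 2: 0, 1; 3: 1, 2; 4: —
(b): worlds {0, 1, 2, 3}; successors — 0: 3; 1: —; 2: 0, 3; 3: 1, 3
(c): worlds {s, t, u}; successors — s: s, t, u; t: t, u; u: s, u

Frame correspondent (Sahlqvist): ∀x ∀y (Rxy → ∃z (Rxz ∧ Rzy)) — i.e. density.
(a): fails — R03 but no z with R0z and Rz3.
(b): fails — R20 but no z with R2z and Rz0.
(c): condition met.

(c)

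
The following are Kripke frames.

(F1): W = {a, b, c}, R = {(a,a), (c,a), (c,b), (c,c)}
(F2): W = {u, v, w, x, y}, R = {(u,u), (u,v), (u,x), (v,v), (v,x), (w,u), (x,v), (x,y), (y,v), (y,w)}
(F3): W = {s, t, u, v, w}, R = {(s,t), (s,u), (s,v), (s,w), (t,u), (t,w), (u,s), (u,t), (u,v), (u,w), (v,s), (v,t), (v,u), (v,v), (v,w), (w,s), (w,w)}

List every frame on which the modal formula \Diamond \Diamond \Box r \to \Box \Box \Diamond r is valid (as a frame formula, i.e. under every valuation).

(F3)

Frame correspondent (Sahlqvist): \forall x \forall y \forall z ((x R^2 y \wedge x R^2 z) \to \exists w (yRw \wedge zRw)) — i.e. a generalized confluence (Geach) condition.
(F1): fails — cR²a, cR²b but no w with aRw and bRw.
(F2): fails — xR²v, xR²w but no t with vRt and wRt.
(F3): ✓.
Valid on: (F3).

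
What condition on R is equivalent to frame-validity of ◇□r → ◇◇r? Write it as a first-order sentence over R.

This is a Sahlqvist (Geach-type) schema ◇^1□^1r → □^0◇^2r.
First-order correspondent: ∀x ∀y (xRy → ∃w (yRw ∧ xR²w)).

∀x ∀y (xRy → ∃w (yRw ∧ xR²w))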